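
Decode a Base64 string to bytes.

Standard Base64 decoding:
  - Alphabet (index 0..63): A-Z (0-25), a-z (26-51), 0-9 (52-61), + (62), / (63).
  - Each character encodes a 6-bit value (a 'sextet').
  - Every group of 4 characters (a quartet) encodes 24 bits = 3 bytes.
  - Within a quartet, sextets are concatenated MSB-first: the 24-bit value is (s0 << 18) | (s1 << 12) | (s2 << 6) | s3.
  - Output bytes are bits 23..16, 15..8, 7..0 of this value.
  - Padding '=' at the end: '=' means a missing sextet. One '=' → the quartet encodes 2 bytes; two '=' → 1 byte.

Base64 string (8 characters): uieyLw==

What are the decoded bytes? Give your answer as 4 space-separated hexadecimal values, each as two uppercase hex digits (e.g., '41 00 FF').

Answer: BA 27 B2 2F

Derivation:
After char 0 ('u'=46): chars_in_quartet=1 acc=0x2E bytes_emitted=0
After char 1 ('i'=34): chars_in_quartet=2 acc=0xBA2 bytes_emitted=0
After char 2 ('e'=30): chars_in_quartet=3 acc=0x2E89E bytes_emitted=0
After char 3 ('y'=50): chars_in_quartet=4 acc=0xBA27B2 -> emit BA 27 B2, reset; bytes_emitted=3
After char 4 ('L'=11): chars_in_quartet=1 acc=0xB bytes_emitted=3
After char 5 ('w'=48): chars_in_quartet=2 acc=0x2F0 bytes_emitted=3
Padding '==': partial quartet acc=0x2F0 -> emit 2F; bytes_emitted=4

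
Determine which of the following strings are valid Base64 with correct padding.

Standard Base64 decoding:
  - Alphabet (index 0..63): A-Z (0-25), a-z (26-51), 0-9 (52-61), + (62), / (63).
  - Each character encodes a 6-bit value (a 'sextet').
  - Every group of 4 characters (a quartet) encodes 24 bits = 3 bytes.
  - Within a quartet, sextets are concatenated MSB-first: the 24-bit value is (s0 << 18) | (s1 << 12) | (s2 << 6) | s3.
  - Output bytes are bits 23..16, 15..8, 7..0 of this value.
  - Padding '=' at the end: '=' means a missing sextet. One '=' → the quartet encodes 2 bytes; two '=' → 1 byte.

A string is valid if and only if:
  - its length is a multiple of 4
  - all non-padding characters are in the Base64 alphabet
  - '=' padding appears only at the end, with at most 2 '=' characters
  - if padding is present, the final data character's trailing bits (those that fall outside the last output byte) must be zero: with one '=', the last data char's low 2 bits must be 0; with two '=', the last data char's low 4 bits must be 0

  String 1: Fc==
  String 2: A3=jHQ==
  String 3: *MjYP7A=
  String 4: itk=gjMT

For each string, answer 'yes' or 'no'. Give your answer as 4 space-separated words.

Answer: no no no no

Derivation:
String 1: 'Fc==' → invalid (bad trailing bits)
String 2: 'A3=jHQ==' → invalid (bad char(s): ['=']; '=' in middle)
String 3: '*MjYP7A=' → invalid (bad char(s): ['*'])
String 4: 'itk=gjMT' → invalid (bad char(s): ['=']; '=' in middle)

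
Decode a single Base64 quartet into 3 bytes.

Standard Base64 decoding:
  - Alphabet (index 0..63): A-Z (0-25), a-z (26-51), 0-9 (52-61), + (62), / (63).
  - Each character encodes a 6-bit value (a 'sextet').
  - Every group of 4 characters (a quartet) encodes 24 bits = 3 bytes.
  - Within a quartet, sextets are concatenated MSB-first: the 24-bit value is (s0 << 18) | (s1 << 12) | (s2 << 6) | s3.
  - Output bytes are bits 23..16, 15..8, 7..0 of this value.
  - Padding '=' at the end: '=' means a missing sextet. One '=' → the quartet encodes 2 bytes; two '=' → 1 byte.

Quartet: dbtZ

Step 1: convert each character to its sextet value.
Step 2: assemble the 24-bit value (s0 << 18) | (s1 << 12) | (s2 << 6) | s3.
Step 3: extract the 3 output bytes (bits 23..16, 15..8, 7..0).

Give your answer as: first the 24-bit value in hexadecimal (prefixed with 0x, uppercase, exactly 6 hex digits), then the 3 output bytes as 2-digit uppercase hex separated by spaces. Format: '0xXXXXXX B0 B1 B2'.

Sextets: d=29, b=27, t=45, Z=25
24-bit: (29<<18) | (27<<12) | (45<<6) | 25
      = 0x740000 | 0x01B000 | 0x000B40 | 0x000019
      = 0x75BB59
Bytes: (v>>16)&0xFF=75, (v>>8)&0xFF=BB, v&0xFF=59

Answer: 0x75BB59 75 BB 59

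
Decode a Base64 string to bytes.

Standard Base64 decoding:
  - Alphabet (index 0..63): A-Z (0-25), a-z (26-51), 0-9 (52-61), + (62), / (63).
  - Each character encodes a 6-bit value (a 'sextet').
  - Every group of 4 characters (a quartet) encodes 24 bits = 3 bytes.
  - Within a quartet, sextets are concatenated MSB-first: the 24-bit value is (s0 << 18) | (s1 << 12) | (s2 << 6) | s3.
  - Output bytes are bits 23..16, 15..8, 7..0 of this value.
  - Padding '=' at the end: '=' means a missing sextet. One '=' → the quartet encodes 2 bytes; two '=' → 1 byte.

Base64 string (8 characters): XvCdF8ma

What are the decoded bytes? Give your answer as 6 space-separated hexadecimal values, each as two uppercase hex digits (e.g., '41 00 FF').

Answer: 5E F0 9D 17 C9 9A

Derivation:
After char 0 ('X'=23): chars_in_quartet=1 acc=0x17 bytes_emitted=0
After char 1 ('v'=47): chars_in_quartet=2 acc=0x5EF bytes_emitted=0
After char 2 ('C'=2): chars_in_quartet=3 acc=0x17BC2 bytes_emitted=0
After char 3 ('d'=29): chars_in_quartet=4 acc=0x5EF09D -> emit 5E F0 9D, reset; bytes_emitted=3
After char 4 ('F'=5): chars_in_quartet=1 acc=0x5 bytes_emitted=3
After char 5 ('8'=60): chars_in_quartet=2 acc=0x17C bytes_emitted=3
After char 6 ('m'=38): chars_in_quartet=3 acc=0x5F26 bytes_emitted=3
After char 7 ('a'=26): chars_in_quartet=4 acc=0x17C99A -> emit 17 C9 9A, reset; bytes_emitted=6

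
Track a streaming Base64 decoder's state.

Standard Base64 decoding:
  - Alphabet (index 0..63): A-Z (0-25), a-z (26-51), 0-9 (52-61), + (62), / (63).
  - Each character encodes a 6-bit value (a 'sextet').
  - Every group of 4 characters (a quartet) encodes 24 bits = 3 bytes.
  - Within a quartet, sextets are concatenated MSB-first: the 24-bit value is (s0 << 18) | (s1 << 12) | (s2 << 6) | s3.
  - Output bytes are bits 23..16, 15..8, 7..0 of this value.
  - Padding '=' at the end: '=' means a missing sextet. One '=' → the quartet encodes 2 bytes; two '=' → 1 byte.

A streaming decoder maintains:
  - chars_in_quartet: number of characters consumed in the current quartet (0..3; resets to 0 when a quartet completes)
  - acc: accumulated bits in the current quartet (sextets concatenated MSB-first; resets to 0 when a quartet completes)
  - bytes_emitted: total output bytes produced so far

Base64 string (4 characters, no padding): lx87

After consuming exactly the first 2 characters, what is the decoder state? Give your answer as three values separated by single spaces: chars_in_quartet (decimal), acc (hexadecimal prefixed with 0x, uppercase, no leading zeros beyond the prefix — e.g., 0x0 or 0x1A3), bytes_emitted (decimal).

After char 0 ('l'=37): chars_in_quartet=1 acc=0x25 bytes_emitted=0
After char 1 ('x'=49): chars_in_quartet=2 acc=0x971 bytes_emitted=0

Answer: 2 0x971 0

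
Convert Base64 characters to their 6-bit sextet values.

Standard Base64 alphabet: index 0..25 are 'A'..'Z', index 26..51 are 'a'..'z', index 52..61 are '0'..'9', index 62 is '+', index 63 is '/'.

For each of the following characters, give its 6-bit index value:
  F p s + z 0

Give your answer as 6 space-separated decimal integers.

Answer: 5 41 44 62 51 52

Derivation:
'F': A..Z range, ord('F') − ord('A') = 5
'p': a..z range, 26 + ord('p') − ord('a') = 41
's': a..z range, 26 + ord('s') − ord('a') = 44
'+': index 62
'z': a..z range, 26 + ord('z') − ord('a') = 51
'0': 0..9 range, 52 + ord('0') − ord('0') = 52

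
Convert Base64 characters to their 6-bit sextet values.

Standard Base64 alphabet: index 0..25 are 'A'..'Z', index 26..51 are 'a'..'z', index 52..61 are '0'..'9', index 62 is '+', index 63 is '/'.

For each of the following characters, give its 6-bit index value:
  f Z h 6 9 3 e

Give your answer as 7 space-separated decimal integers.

'f': a..z range, 26 + ord('f') − ord('a') = 31
'Z': A..Z range, ord('Z') − ord('A') = 25
'h': a..z range, 26 + ord('h') − ord('a') = 33
'6': 0..9 range, 52 + ord('6') − ord('0') = 58
'9': 0..9 range, 52 + ord('9') − ord('0') = 61
'3': 0..9 range, 52 + ord('3') − ord('0') = 55
'e': a..z range, 26 + ord('e') − ord('a') = 30

Answer: 31 25 33 58 61 55 30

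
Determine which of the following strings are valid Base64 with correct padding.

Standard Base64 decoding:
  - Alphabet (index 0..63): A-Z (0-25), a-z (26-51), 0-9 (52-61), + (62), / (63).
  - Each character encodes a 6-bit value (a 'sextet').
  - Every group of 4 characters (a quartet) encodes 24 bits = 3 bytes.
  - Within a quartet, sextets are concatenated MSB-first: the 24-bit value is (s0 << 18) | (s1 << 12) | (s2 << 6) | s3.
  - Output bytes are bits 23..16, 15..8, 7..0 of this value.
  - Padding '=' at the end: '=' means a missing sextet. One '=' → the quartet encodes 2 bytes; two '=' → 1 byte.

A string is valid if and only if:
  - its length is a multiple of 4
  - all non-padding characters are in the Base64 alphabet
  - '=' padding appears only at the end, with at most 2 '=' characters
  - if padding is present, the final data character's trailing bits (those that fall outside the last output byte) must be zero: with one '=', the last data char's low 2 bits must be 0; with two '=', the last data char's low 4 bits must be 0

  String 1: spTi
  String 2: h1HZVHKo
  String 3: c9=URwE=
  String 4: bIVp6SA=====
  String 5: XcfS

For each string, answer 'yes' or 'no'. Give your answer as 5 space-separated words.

Answer: yes yes no no yes

Derivation:
String 1: 'spTi' → valid
String 2: 'h1HZVHKo' → valid
String 3: 'c9=URwE=' → invalid (bad char(s): ['=']; '=' in middle)
String 4: 'bIVp6SA=====' → invalid (5 pad chars (max 2))
String 5: 'XcfS' → valid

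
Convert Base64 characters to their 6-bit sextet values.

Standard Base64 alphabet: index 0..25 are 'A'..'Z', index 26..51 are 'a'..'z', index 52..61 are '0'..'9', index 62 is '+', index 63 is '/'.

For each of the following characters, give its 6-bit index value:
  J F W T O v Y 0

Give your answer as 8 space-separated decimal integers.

'J': A..Z range, ord('J') − ord('A') = 9
'F': A..Z range, ord('F') − ord('A') = 5
'W': A..Z range, ord('W') − ord('A') = 22
'T': A..Z range, ord('T') − ord('A') = 19
'O': A..Z range, ord('O') − ord('A') = 14
'v': a..z range, 26 + ord('v') − ord('a') = 47
'Y': A..Z range, ord('Y') − ord('A') = 24
'0': 0..9 range, 52 + ord('0') − ord('0') = 52

Answer: 9 5 22 19 14 47 24 52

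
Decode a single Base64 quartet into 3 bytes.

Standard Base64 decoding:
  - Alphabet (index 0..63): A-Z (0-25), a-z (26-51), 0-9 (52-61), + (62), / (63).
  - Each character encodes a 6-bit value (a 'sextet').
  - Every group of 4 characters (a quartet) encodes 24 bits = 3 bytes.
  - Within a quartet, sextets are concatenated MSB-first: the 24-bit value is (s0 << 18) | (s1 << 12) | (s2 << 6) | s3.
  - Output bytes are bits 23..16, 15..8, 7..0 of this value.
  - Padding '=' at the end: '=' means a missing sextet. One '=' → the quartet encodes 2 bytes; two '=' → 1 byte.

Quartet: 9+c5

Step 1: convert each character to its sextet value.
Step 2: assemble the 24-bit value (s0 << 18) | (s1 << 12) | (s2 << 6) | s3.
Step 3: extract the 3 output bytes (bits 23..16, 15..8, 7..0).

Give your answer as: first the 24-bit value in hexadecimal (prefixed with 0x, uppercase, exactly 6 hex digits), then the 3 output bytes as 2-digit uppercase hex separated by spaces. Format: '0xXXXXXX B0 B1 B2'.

Answer: 0xF7E739 F7 E7 39

Derivation:
Sextets: 9=61, +=62, c=28, 5=57
24-bit: (61<<18) | (62<<12) | (28<<6) | 57
      = 0xF40000 | 0x03E000 | 0x000700 | 0x000039
      = 0xF7E739
Bytes: (v>>16)&0xFF=F7, (v>>8)&0xFF=E7, v&0xFF=39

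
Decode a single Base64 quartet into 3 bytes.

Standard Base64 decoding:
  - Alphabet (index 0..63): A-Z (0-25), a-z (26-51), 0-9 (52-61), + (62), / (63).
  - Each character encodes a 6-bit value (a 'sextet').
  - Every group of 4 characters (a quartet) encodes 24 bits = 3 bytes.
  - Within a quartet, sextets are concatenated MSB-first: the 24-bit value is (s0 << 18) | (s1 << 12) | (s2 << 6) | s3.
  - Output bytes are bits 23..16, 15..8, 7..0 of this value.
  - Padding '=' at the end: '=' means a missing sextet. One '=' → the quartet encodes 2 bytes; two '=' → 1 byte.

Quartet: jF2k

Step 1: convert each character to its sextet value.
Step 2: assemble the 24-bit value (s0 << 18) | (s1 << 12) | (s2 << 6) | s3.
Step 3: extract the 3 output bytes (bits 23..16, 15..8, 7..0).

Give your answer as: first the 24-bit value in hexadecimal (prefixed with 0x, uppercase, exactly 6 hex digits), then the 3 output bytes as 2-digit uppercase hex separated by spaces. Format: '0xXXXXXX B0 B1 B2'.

Answer: 0x8C5DA4 8C 5D A4

Derivation:
Sextets: j=35, F=5, 2=54, k=36
24-bit: (35<<18) | (5<<12) | (54<<6) | 36
      = 0x8C0000 | 0x005000 | 0x000D80 | 0x000024
      = 0x8C5DA4
Bytes: (v>>16)&0xFF=8C, (v>>8)&0xFF=5D, v&0xFF=A4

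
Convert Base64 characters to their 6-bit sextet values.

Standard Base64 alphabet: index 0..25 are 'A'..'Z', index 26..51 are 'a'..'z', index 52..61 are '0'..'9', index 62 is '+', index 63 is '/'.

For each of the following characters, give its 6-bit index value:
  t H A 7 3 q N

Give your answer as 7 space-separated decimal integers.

't': a..z range, 26 + ord('t') − ord('a') = 45
'H': A..Z range, ord('H') − ord('A') = 7
'A': A..Z range, ord('A') − ord('A') = 0
'7': 0..9 range, 52 + ord('7') − ord('0') = 59
'3': 0..9 range, 52 + ord('3') − ord('0') = 55
'q': a..z range, 26 + ord('q') − ord('a') = 42
'N': A..Z range, ord('N') − ord('A') = 13

Answer: 45 7 0 59 55 42 13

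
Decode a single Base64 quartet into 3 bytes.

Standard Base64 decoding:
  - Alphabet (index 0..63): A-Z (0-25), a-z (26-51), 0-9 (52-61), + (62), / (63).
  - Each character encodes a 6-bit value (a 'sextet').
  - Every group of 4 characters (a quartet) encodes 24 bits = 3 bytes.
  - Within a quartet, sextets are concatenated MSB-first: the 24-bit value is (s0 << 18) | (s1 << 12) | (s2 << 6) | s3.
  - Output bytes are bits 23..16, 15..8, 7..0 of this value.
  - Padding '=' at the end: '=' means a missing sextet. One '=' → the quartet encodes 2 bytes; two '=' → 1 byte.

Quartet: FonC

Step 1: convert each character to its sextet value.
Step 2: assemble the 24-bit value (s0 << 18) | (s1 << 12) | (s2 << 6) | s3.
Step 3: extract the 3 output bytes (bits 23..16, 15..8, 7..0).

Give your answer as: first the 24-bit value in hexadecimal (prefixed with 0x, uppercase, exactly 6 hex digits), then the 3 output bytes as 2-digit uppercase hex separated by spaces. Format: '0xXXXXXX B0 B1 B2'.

Answer: 0x1689C2 16 89 C2

Derivation:
Sextets: F=5, o=40, n=39, C=2
24-bit: (5<<18) | (40<<12) | (39<<6) | 2
      = 0x140000 | 0x028000 | 0x0009C0 | 0x000002
      = 0x1689C2
Bytes: (v>>16)&0xFF=16, (v>>8)&0xFF=89, v&0xFF=C2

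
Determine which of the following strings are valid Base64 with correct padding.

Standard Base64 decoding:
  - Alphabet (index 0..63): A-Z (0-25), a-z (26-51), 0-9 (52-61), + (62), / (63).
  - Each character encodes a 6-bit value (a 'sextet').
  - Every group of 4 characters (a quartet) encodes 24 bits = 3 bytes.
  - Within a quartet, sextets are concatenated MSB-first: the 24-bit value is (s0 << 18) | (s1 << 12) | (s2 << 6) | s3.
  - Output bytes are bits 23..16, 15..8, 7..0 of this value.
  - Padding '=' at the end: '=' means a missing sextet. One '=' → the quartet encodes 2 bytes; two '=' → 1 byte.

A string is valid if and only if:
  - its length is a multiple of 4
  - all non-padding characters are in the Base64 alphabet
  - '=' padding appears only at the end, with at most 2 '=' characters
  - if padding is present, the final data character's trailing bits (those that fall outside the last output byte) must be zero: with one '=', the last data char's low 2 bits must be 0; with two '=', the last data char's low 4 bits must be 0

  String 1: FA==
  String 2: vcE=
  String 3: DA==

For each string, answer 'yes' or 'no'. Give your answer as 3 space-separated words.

Answer: yes yes yes

Derivation:
String 1: 'FA==' → valid
String 2: 'vcE=' → valid
String 3: 'DA==' → valid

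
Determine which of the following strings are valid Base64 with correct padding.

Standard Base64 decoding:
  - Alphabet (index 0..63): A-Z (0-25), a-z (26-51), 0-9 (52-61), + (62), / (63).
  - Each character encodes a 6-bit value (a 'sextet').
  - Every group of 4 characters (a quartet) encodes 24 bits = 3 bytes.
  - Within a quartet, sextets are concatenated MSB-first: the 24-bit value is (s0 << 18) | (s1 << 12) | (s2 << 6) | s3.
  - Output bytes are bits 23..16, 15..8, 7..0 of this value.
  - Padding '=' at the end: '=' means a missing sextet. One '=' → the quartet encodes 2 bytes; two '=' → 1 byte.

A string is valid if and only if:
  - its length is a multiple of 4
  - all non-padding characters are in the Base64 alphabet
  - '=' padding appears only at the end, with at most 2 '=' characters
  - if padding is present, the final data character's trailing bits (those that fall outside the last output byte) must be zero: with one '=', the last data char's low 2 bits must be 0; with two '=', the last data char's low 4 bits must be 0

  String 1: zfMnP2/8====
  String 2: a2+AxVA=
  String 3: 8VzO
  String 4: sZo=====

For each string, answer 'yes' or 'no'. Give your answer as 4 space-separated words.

String 1: 'zfMnP2/8====' → invalid (4 pad chars (max 2))
String 2: 'a2+AxVA=' → valid
String 3: '8VzO' → valid
String 4: 'sZo=====' → invalid (5 pad chars (max 2))

Answer: no yes yes no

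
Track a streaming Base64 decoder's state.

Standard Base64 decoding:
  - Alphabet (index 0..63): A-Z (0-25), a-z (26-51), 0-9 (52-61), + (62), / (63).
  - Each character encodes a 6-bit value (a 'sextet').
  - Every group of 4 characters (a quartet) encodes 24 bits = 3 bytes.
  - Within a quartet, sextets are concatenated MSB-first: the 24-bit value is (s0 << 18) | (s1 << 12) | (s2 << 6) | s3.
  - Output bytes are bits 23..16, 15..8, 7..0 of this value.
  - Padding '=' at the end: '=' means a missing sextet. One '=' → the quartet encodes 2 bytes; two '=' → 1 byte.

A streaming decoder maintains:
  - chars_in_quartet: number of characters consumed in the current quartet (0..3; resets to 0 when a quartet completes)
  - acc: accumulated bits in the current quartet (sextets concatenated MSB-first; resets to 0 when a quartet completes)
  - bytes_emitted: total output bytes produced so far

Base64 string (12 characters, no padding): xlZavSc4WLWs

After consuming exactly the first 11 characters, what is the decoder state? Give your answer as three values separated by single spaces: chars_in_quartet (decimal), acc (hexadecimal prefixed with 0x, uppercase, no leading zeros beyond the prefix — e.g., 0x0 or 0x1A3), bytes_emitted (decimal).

After char 0 ('x'=49): chars_in_quartet=1 acc=0x31 bytes_emitted=0
After char 1 ('l'=37): chars_in_quartet=2 acc=0xC65 bytes_emitted=0
After char 2 ('Z'=25): chars_in_quartet=3 acc=0x31959 bytes_emitted=0
After char 3 ('a'=26): chars_in_quartet=4 acc=0xC6565A -> emit C6 56 5A, reset; bytes_emitted=3
After char 4 ('v'=47): chars_in_quartet=1 acc=0x2F bytes_emitted=3
After char 5 ('S'=18): chars_in_quartet=2 acc=0xBD2 bytes_emitted=3
After char 6 ('c'=28): chars_in_quartet=3 acc=0x2F49C bytes_emitted=3
After char 7 ('4'=56): chars_in_quartet=4 acc=0xBD2738 -> emit BD 27 38, reset; bytes_emitted=6
After char 8 ('W'=22): chars_in_quartet=1 acc=0x16 bytes_emitted=6
After char 9 ('L'=11): chars_in_quartet=2 acc=0x58B bytes_emitted=6
After char 10 ('W'=22): chars_in_quartet=3 acc=0x162D6 bytes_emitted=6

Answer: 3 0x162D6 6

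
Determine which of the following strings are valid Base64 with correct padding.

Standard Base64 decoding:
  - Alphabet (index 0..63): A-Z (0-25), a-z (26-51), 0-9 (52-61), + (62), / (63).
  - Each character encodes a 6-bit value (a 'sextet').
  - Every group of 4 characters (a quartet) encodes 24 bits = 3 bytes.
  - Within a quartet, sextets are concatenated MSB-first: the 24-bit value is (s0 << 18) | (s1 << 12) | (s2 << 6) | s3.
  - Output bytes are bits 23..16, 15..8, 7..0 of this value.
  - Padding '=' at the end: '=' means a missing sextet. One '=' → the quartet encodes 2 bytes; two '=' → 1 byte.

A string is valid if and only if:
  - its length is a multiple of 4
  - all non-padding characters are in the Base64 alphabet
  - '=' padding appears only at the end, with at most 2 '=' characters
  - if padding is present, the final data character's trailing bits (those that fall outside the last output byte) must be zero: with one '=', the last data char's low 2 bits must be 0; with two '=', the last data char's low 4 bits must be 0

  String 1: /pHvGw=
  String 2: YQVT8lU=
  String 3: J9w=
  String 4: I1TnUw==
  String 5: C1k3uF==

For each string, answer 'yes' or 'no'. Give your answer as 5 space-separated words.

String 1: '/pHvGw=' → invalid (len=7 not mult of 4)
String 2: 'YQVT8lU=' → valid
String 3: 'J9w=' → valid
String 4: 'I1TnUw==' → valid
String 5: 'C1k3uF==' → invalid (bad trailing bits)

Answer: no yes yes yes no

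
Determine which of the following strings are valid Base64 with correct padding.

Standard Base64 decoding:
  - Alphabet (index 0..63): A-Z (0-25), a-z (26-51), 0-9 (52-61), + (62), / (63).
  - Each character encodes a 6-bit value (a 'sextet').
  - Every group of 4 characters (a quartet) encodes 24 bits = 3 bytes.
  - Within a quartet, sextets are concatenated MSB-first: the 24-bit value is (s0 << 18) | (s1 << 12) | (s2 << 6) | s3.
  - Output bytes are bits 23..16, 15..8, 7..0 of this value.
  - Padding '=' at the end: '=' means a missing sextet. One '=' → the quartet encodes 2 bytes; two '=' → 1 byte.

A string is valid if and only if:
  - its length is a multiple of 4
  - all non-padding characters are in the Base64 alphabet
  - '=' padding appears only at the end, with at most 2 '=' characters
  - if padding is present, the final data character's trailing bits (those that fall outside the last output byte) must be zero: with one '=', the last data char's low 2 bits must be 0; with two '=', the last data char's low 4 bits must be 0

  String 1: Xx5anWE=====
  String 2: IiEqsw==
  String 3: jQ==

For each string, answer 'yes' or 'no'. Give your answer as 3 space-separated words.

String 1: 'Xx5anWE=====' → invalid (5 pad chars (max 2))
String 2: 'IiEqsw==' → valid
String 3: 'jQ==' → valid

Answer: no yes yes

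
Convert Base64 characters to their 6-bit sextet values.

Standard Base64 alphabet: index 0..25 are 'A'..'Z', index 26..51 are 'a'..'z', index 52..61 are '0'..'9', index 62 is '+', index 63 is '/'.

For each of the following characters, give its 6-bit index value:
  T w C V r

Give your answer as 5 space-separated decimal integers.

'T': A..Z range, ord('T') − ord('A') = 19
'w': a..z range, 26 + ord('w') − ord('a') = 48
'C': A..Z range, ord('C') − ord('A') = 2
'V': A..Z range, ord('V') − ord('A') = 21
'r': a..z range, 26 + ord('r') − ord('a') = 43

Answer: 19 48 2 21 43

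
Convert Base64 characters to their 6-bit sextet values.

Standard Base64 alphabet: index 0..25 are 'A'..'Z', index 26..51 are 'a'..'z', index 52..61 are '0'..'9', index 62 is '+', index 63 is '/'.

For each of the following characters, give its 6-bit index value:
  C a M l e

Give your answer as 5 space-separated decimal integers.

Answer: 2 26 12 37 30

Derivation:
'C': A..Z range, ord('C') − ord('A') = 2
'a': a..z range, 26 + ord('a') − ord('a') = 26
'M': A..Z range, ord('M') − ord('A') = 12
'l': a..z range, 26 + ord('l') − ord('a') = 37
'e': a..z range, 26 + ord('e') − ord('a') = 30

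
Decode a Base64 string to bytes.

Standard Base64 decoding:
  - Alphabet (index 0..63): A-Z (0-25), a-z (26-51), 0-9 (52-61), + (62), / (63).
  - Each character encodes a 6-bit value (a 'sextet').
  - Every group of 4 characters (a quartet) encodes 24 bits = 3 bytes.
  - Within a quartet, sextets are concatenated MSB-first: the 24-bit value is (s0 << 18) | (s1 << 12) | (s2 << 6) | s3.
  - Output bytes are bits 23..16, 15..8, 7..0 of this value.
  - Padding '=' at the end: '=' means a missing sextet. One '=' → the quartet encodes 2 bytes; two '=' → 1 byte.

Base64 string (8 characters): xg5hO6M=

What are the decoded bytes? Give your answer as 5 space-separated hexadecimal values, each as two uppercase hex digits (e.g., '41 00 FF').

Answer: C6 0E 61 3B A3

Derivation:
After char 0 ('x'=49): chars_in_quartet=1 acc=0x31 bytes_emitted=0
After char 1 ('g'=32): chars_in_quartet=2 acc=0xC60 bytes_emitted=0
After char 2 ('5'=57): chars_in_quartet=3 acc=0x31839 bytes_emitted=0
After char 3 ('h'=33): chars_in_quartet=4 acc=0xC60E61 -> emit C6 0E 61, reset; bytes_emitted=3
After char 4 ('O'=14): chars_in_quartet=1 acc=0xE bytes_emitted=3
After char 5 ('6'=58): chars_in_quartet=2 acc=0x3BA bytes_emitted=3
After char 6 ('M'=12): chars_in_quartet=3 acc=0xEE8C bytes_emitted=3
Padding '=': partial quartet acc=0xEE8C -> emit 3B A3; bytes_emitted=5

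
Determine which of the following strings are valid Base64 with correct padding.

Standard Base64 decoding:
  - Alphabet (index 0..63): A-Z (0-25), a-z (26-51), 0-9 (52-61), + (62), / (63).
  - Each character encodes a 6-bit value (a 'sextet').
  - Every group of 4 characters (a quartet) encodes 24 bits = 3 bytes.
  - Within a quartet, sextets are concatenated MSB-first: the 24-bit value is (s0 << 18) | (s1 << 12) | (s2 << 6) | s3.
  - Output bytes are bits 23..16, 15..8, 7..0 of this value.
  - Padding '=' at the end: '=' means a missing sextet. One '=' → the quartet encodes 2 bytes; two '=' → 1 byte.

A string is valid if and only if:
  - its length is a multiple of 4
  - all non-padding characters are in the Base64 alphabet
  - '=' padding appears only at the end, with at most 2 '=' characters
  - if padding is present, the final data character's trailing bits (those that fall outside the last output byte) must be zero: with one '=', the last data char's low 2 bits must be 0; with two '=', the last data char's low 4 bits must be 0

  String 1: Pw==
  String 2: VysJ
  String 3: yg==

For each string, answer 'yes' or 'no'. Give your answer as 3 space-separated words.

Answer: yes yes yes

Derivation:
String 1: 'Pw==' → valid
String 2: 'VysJ' → valid
String 3: 'yg==' → valid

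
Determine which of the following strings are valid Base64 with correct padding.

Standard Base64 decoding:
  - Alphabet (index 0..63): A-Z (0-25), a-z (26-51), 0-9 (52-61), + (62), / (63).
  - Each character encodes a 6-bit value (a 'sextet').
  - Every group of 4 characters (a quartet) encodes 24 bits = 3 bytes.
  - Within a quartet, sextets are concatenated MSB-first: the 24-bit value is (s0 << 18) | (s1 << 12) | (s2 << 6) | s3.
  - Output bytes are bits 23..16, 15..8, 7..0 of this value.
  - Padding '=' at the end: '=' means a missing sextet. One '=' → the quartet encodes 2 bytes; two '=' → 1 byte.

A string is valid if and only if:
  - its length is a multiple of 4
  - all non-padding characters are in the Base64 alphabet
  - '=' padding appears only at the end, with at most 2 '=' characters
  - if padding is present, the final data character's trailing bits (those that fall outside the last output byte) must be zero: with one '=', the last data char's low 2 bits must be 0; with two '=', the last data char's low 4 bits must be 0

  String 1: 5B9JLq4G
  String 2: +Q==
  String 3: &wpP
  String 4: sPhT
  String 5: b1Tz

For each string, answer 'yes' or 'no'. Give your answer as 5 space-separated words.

String 1: '5B9JLq4G' → valid
String 2: '+Q==' → valid
String 3: '&wpP' → invalid (bad char(s): ['&'])
String 4: 'sPhT' → valid
String 5: 'b1Tz' → valid

Answer: yes yes no yes yes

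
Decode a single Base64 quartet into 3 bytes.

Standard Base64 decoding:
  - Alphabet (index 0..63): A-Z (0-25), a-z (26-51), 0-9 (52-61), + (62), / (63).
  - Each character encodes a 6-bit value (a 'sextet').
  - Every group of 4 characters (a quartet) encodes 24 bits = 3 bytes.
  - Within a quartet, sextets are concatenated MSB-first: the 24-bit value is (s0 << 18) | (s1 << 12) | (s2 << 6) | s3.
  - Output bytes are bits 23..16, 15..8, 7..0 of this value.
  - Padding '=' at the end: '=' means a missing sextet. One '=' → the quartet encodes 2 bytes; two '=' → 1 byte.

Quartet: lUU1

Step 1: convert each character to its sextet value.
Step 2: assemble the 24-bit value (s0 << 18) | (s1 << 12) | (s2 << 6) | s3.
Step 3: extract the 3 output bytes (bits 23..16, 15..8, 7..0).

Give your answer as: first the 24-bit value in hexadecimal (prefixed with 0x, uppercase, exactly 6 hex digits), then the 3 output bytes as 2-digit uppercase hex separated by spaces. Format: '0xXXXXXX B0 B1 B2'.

Sextets: l=37, U=20, U=20, 1=53
24-bit: (37<<18) | (20<<12) | (20<<6) | 53
      = 0x940000 | 0x014000 | 0x000500 | 0x000035
      = 0x954535
Bytes: (v>>16)&0xFF=95, (v>>8)&0xFF=45, v&0xFF=35

Answer: 0x954535 95 45 35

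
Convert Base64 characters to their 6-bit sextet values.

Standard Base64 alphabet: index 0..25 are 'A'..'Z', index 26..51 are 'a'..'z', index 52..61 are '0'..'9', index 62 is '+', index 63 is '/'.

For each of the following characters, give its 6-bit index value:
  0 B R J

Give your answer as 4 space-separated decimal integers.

Answer: 52 1 17 9

Derivation:
'0': 0..9 range, 52 + ord('0') − ord('0') = 52
'B': A..Z range, ord('B') − ord('A') = 1
'R': A..Z range, ord('R') − ord('A') = 17
'J': A..Z range, ord('J') − ord('A') = 9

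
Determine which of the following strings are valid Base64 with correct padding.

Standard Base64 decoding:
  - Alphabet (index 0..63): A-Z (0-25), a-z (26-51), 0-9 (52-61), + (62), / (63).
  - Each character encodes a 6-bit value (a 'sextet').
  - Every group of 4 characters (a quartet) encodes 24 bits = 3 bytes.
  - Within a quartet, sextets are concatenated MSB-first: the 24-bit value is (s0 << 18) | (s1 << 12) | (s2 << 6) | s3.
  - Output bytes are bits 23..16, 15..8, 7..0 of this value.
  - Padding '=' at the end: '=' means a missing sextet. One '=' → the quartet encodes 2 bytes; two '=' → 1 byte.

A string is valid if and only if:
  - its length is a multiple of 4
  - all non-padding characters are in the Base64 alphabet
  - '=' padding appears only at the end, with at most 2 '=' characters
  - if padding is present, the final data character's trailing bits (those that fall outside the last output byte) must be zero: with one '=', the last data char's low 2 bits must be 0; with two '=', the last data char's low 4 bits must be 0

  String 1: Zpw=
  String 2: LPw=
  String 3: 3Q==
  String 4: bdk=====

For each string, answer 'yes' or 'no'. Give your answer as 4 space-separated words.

Answer: yes yes yes no

Derivation:
String 1: 'Zpw=' → valid
String 2: 'LPw=' → valid
String 3: '3Q==' → valid
String 4: 'bdk=====' → invalid (5 pad chars (max 2))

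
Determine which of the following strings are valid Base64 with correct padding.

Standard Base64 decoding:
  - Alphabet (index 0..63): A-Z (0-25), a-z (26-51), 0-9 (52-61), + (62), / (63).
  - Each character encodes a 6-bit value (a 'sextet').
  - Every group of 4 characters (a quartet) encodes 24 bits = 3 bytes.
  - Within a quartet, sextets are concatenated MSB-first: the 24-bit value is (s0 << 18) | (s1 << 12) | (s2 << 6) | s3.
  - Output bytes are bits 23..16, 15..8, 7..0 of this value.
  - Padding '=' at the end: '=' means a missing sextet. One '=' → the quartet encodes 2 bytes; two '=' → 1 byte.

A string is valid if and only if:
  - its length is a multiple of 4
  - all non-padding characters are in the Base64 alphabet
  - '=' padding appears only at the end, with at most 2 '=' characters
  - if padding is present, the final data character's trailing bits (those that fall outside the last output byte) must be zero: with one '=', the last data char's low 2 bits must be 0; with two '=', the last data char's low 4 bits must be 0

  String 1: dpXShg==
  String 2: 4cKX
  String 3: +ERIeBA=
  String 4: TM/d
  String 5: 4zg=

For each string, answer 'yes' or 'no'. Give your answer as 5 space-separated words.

String 1: 'dpXShg==' → valid
String 2: '4cKX' → valid
String 3: '+ERIeBA=' → valid
String 4: 'TM/d' → valid
String 5: '4zg=' → valid

Answer: yes yes yes yes yes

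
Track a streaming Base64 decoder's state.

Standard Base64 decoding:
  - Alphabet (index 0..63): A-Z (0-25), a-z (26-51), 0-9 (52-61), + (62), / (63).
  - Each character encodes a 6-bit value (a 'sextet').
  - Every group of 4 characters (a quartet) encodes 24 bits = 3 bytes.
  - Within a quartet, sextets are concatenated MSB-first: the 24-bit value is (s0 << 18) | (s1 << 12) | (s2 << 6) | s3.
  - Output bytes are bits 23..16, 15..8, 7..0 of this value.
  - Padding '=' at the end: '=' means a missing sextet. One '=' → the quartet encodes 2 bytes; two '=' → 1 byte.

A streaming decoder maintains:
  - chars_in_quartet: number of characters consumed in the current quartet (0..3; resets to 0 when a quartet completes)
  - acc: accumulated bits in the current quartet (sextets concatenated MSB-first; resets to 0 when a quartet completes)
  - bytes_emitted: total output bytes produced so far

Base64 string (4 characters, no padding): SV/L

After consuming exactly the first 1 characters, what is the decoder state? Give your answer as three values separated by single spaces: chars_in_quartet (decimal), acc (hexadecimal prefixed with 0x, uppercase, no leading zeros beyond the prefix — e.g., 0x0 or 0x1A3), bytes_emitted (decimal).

After char 0 ('S'=18): chars_in_quartet=1 acc=0x12 bytes_emitted=0

Answer: 1 0x12 0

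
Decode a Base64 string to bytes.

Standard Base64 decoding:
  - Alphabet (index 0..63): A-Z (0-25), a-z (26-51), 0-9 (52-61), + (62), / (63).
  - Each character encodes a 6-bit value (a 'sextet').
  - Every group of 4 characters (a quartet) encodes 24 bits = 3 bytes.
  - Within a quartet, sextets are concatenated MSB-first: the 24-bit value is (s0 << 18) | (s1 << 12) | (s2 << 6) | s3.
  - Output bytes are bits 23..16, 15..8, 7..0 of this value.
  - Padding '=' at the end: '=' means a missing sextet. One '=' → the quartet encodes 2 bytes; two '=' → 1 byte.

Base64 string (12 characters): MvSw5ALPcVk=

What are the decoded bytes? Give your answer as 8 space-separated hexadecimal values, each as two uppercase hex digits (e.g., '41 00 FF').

Answer: 32 F4 B0 E4 02 CF 71 59

Derivation:
After char 0 ('M'=12): chars_in_quartet=1 acc=0xC bytes_emitted=0
After char 1 ('v'=47): chars_in_quartet=2 acc=0x32F bytes_emitted=0
After char 2 ('S'=18): chars_in_quartet=3 acc=0xCBD2 bytes_emitted=0
After char 3 ('w'=48): chars_in_quartet=4 acc=0x32F4B0 -> emit 32 F4 B0, reset; bytes_emitted=3
After char 4 ('5'=57): chars_in_quartet=1 acc=0x39 bytes_emitted=3
After char 5 ('A'=0): chars_in_quartet=2 acc=0xE40 bytes_emitted=3
After char 6 ('L'=11): chars_in_quartet=3 acc=0x3900B bytes_emitted=3
After char 7 ('P'=15): chars_in_quartet=4 acc=0xE402CF -> emit E4 02 CF, reset; bytes_emitted=6
After char 8 ('c'=28): chars_in_quartet=1 acc=0x1C bytes_emitted=6
After char 9 ('V'=21): chars_in_quartet=2 acc=0x715 bytes_emitted=6
After char 10 ('k'=36): chars_in_quartet=3 acc=0x1C564 bytes_emitted=6
Padding '=': partial quartet acc=0x1C564 -> emit 71 59; bytes_emitted=8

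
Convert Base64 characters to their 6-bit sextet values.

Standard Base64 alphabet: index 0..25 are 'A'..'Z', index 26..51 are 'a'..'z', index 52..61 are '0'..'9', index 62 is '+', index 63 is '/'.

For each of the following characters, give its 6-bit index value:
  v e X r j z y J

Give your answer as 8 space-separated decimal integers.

Answer: 47 30 23 43 35 51 50 9

Derivation:
'v': a..z range, 26 + ord('v') − ord('a') = 47
'e': a..z range, 26 + ord('e') − ord('a') = 30
'X': A..Z range, ord('X') − ord('A') = 23
'r': a..z range, 26 + ord('r') − ord('a') = 43
'j': a..z range, 26 + ord('j') − ord('a') = 35
'z': a..z range, 26 + ord('z') − ord('a') = 51
'y': a..z range, 26 + ord('y') − ord('a') = 50
'J': A..Z range, ord('J') − ord('A') = 9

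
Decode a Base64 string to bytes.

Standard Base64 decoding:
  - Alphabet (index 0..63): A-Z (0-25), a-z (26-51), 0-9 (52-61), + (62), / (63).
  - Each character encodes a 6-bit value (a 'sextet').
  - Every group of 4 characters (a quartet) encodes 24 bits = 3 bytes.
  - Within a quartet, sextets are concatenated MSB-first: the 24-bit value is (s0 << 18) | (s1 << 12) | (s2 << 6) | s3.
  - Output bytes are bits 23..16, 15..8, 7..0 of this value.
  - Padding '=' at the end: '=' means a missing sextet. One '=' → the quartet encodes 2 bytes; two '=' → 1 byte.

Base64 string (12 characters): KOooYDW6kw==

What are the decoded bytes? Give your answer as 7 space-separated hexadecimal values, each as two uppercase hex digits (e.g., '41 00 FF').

Answer: 28 EA 28 60 35 BA 93

Derivation:
After char 0 ('K'=10): chars_in_quartet=1 acc=0xA bytes_emitted=0
After char 1 ('O'=14): chars_in_quartet=2 acc=0x28E bytes_emitted=0
After char 2 ('o'=40): chars_in_quartet=3 acc=0xA3A8 bytes_emitted=0
After char 3 ('o'=40): chars_in_quartet=4 acc=0x28EA28 -> emit 28 EA 28, reset; bytes_emitted=3
After char 4 ('Y'=24): chars_in_quartet=1 acc=0x18 bytes_emitted=3
After char 5 ('D'=3): chars_in_quartet=2 acc=0x603 bytes_emitted=3
After char 6 ('W'=22): chars_in_quartet=3 acc=0x180D6 bytes_emitted=3
After char 7 ('6'=58): chars_in_quartet=4 acc=0x6035BA -> emit 60 35 BA, reset; bytes_emitted=6
After char 8 ('k'=36): chars_in_quartet=1 acc=0x24 bytes_emitted=6
After char 9 ('w'=48): chars_in_quartet=2 acc=0x930 bytes_emitted=6
Padding '==': partial quartet acc=0x930 -> emit 93; bytes_emitted=7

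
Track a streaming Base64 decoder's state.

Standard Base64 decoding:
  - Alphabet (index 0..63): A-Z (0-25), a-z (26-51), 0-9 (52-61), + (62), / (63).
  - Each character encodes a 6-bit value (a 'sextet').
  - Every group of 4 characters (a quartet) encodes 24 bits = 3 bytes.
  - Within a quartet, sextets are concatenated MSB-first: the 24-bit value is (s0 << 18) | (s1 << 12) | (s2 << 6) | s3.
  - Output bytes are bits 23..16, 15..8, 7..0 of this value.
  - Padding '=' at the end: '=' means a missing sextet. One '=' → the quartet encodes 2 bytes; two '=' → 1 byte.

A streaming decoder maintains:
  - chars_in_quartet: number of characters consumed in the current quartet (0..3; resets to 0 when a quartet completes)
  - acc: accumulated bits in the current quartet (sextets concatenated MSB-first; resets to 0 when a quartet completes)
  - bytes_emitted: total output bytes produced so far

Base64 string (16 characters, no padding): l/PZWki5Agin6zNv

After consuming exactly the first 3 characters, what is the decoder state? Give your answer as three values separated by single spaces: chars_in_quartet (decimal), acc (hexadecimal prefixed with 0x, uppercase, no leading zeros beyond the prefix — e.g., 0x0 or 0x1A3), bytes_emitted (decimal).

After char 0 ('l'=37): chars_in_quartet=1 acc=0x25 bytes_emitted=0
After char 1 ('/'=63): chars_in_quartet=2 acc=0x97F bytes_emitted=0
After char 2 ('P'=15): chars_in_quartet=3 acc=0x25FCF bytes_emitted=0

Answer: 3 0x25FCF 0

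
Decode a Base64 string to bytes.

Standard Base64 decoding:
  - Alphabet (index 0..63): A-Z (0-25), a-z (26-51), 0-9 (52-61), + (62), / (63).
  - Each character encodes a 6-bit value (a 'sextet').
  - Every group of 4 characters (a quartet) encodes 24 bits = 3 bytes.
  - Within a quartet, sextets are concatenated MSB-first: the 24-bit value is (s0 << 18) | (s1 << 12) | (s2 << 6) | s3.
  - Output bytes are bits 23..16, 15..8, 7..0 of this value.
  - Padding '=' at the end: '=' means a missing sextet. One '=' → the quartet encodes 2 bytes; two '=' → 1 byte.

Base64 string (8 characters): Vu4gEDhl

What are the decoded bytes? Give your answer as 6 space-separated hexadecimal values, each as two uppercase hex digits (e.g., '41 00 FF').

After char 0 ('V'=21): chars_in_quartet=1 acc=0x15 bytes_emitted=0
After char 1 ('u'=46): chars_in_quartet=2 acc=0x56E bytes_emitted=0
After char 2 ('4'=56): chars_in_quartet=3 acc=0x15BB8 bytes_emitted=0
After char 3 ('g'=32): chars_in_quartet=4 acc=0x56EE20 -> emit 56 EE 20, reset; bytes_emitted=3
After char 4 ('E'=4): chars_in_quartet=1 acc=0x4 bytes_emitted=3
After char 5 ('D'=3): chars_in_quartet=2 acc=0x103 bytes_emitted=3
After char 6 ('h'=33): chars_in_quartet=3 acc=0x40E1 bytes_emitted=3
After char 7 ('l'=37): chars_in_quartet=4 acc=0x103865 -> emit 10 38 65, reset; bytes_emitted=6

Answer: 56 EE 20 10 38 65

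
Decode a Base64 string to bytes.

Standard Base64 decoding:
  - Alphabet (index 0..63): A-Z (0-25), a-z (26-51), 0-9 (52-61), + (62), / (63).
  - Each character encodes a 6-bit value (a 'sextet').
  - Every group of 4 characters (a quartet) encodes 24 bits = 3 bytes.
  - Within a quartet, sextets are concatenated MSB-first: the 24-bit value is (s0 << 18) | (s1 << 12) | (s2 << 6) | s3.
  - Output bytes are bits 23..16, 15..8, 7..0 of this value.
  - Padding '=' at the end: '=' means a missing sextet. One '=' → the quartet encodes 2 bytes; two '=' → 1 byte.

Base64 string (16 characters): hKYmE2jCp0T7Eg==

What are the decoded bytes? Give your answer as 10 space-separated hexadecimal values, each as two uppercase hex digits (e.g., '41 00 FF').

After char 0 ('h'=33): chars_in_quartet=1 acc=0x21 bytes_emitted=0
After char 1 ('K'=10): chars_in_quartet=2 acc=0x84A bytes_emitted=0
After char 2 ('Y'=24): chars_in_quartet=3 acc=0x21298 bytes_emitted=0
After char 3 ('m'=38): chars_in_quartet=4 acc=0x84A626 -> emit 84 A6 26, reset; bytes_emitted=3
After char 4 ('E'=4): chars_in_quartet=1 acc=0x4 bytes_emitted=3
After char 5 ('2'=54): chars_in_quartet=2 acc=0x136 bytes_emitted=3
After char 6 ('j'=35): chars_in_quartet=3 acc=0x4DA3 bytes_emitted=3
After char 7 ('C'=2): chars_in_quartet=4 acc=0x1368C2 -> emit 13 68 C2, reset; bytes_emitted=6
After char 8 ('p'=41): chars_in_quartet=1 acc=0x29 bytes_emitted=6
After char 9 ('0'=52): chars_in_quartet=2 acc=0xA74 bytes_emitted=6
After char 10 ('T'=19): chars_in_quartet=3 acc=0x29D13 bytes_emitted=6
After char 11 ('7'=59): chars_in_quartet=4 acc=0xA744FB -> emit A7 44 FB, reset; bytes_emitted=9
After char 12 ('E'=4): chars_in_quartet=1 acc=0x4 bytes_emitted=9
After char 13 ('g'=32): chars_in_quartet=2 acc=0x120 bytes_emitted=9
Padding '==': partial quartet acc=0x120 -> emit 12; bytes_emitted=10

Answer: 84 A6 26 13 68 C2 A7 44 FB 12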